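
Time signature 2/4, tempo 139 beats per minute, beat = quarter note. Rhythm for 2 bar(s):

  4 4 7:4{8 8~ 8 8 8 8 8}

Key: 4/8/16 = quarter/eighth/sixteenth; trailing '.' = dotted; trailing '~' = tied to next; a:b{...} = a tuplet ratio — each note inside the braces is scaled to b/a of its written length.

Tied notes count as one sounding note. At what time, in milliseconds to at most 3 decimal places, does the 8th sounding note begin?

1. 0.0ms @ 0 + 431.655ms (1)
2. 431.655ms @ 1 + 431.655ms (1)
3. 863.309ms @ 2 + 123.33ms (2/7)
4. 986.639ms @ 16/7 + 246.66ms (4/7)
5. 1233.299ms @ 20/7 + 123.33ms (2/7)
6. 1356.629ms @ 22/7 + 123.33ms (2/7)
7. 1479.959ms @ 24/7 + 123.33ms (2/7)
8. 1603.289ms @ 26/7 + 123.33ms (2/7)

note 8 onset = 26/7b = 1603.289ms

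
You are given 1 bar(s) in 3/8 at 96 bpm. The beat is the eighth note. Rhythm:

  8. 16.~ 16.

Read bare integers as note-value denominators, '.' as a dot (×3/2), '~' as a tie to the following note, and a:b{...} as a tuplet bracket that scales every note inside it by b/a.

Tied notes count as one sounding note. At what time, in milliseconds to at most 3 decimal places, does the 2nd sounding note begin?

note 2 onset = 3/2b = 937.5ms

1. 0.0ms @ 0 + 937.5ms (3/2)
2. 937.5ms @ 3/2 + 937.5ms (3/2)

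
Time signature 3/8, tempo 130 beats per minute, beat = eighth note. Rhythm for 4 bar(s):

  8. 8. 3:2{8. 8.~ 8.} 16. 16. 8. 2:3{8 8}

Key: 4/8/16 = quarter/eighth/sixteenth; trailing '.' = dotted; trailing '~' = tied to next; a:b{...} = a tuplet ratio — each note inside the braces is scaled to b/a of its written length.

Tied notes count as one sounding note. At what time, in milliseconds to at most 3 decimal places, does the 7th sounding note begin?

1. 0.0ms @ 0 + 692.308ms (3/2)
2. 692.308ms @ 3/2 + 692.308ms (3/2)
3. 1384.615ms @ 3 + 461.538ms (1)
4. 1846.154ms @ 4 + 923.077ms (2)
5. 2769.231ms @ 6 + 346.154ms (3/4)
6. 3115.385ms @ 27/4 + 346.154ms (3/4)
7. 3461.538ms @ 15/2 + 692.308ms (3/2)
8. 4153.846ms @ 9 + 692.308ms (3/2)
9. 4846.154ms @ 21/2 + 692.308ms (3/2)

note 7 onset = 15/2b = 3461.538ms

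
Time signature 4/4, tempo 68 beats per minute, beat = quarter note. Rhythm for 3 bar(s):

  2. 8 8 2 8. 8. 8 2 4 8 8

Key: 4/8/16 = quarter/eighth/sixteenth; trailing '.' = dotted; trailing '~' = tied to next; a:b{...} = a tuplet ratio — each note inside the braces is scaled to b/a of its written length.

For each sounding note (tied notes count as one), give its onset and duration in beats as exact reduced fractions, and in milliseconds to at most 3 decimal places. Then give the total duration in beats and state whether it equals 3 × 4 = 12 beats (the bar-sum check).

1) 0.0ms=0b +2647.059ms=3b
2) 2647.059ms=3b +441.176ms=1/2b
3) 3088.235ms=7/2b +441.176ms=1/2b
4) 3529.412ms=4b +1764.706ms=2b
5) 5294.118ms=6b +661.765ms=3/4b
6) 5955.882ms=27/4b +661.765ms=3/4b
7) 6617.647ms=15/2b +441.176ms=1/2b
8) 7058.824ms=8b +1764.706ms=2b
9) 8823.529ms=10b +882.353ms=1b
10) 9705.882ms=11b +441.176ms=1/2b
11) 10147.059ms=23/2b +441.176ms=1/2b
Σ=12b of 12 (68bpm 4/4) — PASS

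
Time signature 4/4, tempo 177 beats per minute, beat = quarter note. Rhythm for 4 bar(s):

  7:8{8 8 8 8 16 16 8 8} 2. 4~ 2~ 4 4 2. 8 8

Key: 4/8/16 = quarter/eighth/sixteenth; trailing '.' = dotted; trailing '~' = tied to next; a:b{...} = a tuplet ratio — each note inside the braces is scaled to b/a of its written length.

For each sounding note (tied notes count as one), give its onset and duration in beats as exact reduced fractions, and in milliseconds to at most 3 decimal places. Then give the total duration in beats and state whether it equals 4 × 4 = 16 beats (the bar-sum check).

1) 0.0ms=0b +193.705ms=4/7b
2) 193.705ms=4/7b +193.705ms=4/7b
3) 387.409ms=8/7b +193.705ms=4/7b
4) 581.114ms=12/7b +193.705ms=4/7b
5) 774.818ms=16/7b +96.852ms=2/7b
6) 871.671ms=18/7b +96.852ms=2/7b
7) 968.523ms=20/7b +193.705ms=4/7b
8) 1162.228ms=24/7b +193.705ms=4/7b
9) 1355.932ms=4b +1016.949ms=3b
10) 2372.881ms=7b +1355.932ms=4b
11) 3728.814ms=11b +338.983ms=1b
12) 4067.797ms=12b +1016.949ms=3b
13) 5084.746ms=15b +169.492ms=1/2b
14) 5254.237ms=31/2b +169.492ms=1/2b
Σ=16b of 16 (177bpm 4/4) — PASS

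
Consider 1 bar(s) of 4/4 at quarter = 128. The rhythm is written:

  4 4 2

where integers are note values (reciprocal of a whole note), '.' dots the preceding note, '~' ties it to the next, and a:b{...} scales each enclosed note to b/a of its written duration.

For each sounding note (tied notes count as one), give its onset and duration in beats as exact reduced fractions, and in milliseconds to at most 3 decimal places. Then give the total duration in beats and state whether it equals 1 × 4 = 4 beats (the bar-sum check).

1) 0.0ms=0b +468.75ms=1b
2) 468.75ms=1b +468.75ms=1b
3) 937.5ms=2b +937.5ms=2b
Σ=4b of 4 (128bpm 4/4) — PASS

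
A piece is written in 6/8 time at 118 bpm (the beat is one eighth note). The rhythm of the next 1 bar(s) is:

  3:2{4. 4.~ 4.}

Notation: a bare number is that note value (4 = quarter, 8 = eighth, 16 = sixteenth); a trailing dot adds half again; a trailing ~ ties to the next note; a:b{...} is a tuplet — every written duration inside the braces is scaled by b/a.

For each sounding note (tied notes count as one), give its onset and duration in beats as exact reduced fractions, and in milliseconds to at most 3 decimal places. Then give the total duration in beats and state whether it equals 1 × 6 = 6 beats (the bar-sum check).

1) 0.0ms=0b +1016.949ms=2b
2) 1016.949ms=2b +2033.898ms=4b
Σ=6b of 6 (118bpm 6/8) — PASS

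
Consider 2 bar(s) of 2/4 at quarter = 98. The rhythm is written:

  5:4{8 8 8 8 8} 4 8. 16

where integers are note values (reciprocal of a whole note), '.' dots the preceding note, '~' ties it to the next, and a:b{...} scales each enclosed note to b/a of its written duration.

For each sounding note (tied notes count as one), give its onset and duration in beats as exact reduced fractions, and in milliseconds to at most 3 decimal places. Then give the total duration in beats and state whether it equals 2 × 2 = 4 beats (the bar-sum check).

1) 0.0ms=0b +244.898ms=2/5b
2) 244.898ms=2/5b +244.898ms=2/5b
3) 489.796ms=4/5b +244.898ms=2/5b
4) 734.694ms=6/5b +244.898ms=2/5b
5) 979.592ms=8/5b +244.898ms=2/5b
6) 1224.49ms=2b +612.245ms=1b
7) 1836.735ms=3b +459.184ms=3/4b
8) 2295.918ms=15/4b +153.061ms=1/4b
Σ=4b of 4 (98bpm 2/4) — PASS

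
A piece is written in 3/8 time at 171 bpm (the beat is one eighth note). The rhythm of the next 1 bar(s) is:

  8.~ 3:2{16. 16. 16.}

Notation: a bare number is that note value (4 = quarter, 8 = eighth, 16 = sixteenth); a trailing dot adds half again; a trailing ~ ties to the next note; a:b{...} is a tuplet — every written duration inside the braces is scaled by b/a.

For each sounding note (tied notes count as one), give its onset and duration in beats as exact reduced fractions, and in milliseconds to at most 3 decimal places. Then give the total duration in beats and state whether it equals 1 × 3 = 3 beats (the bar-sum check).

1) 0.0ms=0b +701.754ms=2b
2) 701.754ms=2b +175.439ms=1/2b
3) 877.193ms=5/2b +175.439ms=1/2b
Σ=3b of 3 (171bpm 3/8) — PASS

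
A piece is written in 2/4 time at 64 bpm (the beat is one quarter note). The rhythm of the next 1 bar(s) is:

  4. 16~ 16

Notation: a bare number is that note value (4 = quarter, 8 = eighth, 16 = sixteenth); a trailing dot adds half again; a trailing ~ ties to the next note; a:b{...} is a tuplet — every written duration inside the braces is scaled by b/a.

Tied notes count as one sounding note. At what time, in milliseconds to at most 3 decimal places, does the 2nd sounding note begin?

1. 0.0ms @ 0 + 1406.25ms (3/2)
2. 1406.25ms @ 3/2 + 468.75ms (1/2)

note 2 onset = 3/2b = 1406.25ms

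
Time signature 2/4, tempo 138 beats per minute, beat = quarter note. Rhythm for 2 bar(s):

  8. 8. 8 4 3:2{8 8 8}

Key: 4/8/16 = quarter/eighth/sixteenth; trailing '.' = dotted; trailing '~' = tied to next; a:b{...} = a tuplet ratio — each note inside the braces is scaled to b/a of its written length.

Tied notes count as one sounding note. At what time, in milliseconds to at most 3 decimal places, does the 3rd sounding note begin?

note 3 onset = 3/2b = 652.174ms

1. 0.0ms @ 0 + 326.087ms (3/4)
2. 326.087ms @ 3/4 + 326.087ms (3/4)
3. 652.174ms @ 3/2 + 217.391ms (1/2)
4. 869.565ms @ 2 + 434.783ms (1)
5. 1304.348ms @ 3 + 144.928ms (1/3)
6. 1449.275ms @ 10/3 + 144.928ms (1/3)
7. 1594.203ms @ 11/3 + 144.928ms (1/3)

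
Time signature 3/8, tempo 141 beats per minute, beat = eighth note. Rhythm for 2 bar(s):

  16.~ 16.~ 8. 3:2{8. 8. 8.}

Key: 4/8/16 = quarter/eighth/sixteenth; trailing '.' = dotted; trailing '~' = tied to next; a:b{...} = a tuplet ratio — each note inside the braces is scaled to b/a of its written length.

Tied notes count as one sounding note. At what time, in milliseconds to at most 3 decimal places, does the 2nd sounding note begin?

note 2 onset = 3b = 1276.596ms

1. 0.0ms @ 0 + 1276.596ms (3)
2. 1276.596ms @ 3 + 425.532ms (1)
3. 1702.128ms @ 4 + 425.532ms (1)
4. 2127.66ms @ 5 + 425.532ms (1)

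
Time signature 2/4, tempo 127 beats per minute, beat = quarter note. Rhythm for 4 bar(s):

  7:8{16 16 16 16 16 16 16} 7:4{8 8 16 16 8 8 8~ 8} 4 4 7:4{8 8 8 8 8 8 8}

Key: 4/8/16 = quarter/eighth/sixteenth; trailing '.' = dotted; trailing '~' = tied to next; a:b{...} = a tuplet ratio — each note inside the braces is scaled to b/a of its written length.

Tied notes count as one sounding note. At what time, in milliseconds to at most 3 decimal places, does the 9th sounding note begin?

note 9 onset = 16/7b = 1079.865ms

1. 0.0ms @ 0 + 134.983ms (2/7)
2. 134.983ms @ 2/7 + 134.983ms (2/7)
3. 269.966ms @ 4/7 + 134.983ms (2/7)
4. 404.949ms @ 6/7 + 134.983ms (2/7)
5. 539.933ms @ 8/7 + 134.983ms (2/7)
6. 674.916ms @ 10/7 + 134.983ms (2/7)
7. 809.899ms @ 12/7 + 134.983ms (2/7)
8. 944.882ms @ 2 + 134.983ms (2/7)
9. 1079.865ms @ 16/7 + 134.983ms (2/7)
10. 1214.848ms @ 18/7 + 67.492ms (1/7)
11. 1282.34ms @ 19/7 + 67.492ms (1/7)
12. 1349.831ms @ 20/7 + 134.983ms (2/7)
13. 1484.814ms @ 22/7 + 134.983ms (2/7)
14. 1619.798ms @ 24/7 + 269.966ms (4/7)
15. 1889.764ms @ 4 + 472.441ms (1)
16. 2362.205ms @ 5 + 472.441ms (1)
17. 2834.646ms @ 6 + 134.983ms (2/7)
18. 2969.629ms @ 44/7 + 134.983ms (2/7)
19. 3104.612ms @ 46/7 + 134.983ms (2/7)
20. 3239.595ms @ 48/7 + 134.983ms (2/7)
21. 3374.578ms @ 50/7 + 134.983ms (2/7)
22. 3509.561ms @ 52/7 + 134.983ms (2/7)
23. 3644.544ms @ 54/7 + 134.983ms (2/7)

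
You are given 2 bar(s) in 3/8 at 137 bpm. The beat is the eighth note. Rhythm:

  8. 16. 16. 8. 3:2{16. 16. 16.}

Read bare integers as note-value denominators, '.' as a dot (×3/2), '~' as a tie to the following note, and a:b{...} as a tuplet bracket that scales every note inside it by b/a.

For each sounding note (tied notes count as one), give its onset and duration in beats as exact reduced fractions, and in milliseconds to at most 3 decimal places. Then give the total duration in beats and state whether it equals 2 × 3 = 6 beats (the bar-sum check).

1) 0.0ms=0b +656.934ms=3/2b
2) 656.934ms=3/2b +328.467ms=3/4b
3) 985.401ms=9/4b +328.467ms=3/4b
4) 1313.869ms=3b +656.934ms=3/2b
5) 1970.803ms=9/2b +218.978ms=1/2b
6) 2189.781ms=5b +218.978ms=1/2b
7) 2408.759ms=11/2b +218.978ms=1/2b
Σ=6b of 6 (137bpm 3/8) — PASS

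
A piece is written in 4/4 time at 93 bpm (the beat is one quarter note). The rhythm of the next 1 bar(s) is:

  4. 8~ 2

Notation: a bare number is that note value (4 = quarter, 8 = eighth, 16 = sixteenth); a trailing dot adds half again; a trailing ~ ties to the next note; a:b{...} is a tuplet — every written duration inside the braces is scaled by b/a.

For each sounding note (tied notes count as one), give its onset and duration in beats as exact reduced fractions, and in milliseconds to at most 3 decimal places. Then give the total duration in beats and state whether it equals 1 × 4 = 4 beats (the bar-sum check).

1) 0.0ms=0b +967.742ms=3/2b
2) 967.742ms=3/2b +1612.903ms=5/2b
Σ=4b of 4 (93bpm 4/4) — PASS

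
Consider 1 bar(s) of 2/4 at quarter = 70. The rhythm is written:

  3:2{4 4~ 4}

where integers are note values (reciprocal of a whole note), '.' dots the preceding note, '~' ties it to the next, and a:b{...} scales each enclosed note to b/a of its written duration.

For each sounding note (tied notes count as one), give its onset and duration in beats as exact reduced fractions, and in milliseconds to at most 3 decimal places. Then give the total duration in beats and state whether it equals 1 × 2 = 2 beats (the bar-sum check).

1) 0.0ms=0b +571.429ms=2/3b
2) 571.429ms=2/3b +1142.857ms=4/3b
Σ=2b of 2 (70bpm 2/4) — PASS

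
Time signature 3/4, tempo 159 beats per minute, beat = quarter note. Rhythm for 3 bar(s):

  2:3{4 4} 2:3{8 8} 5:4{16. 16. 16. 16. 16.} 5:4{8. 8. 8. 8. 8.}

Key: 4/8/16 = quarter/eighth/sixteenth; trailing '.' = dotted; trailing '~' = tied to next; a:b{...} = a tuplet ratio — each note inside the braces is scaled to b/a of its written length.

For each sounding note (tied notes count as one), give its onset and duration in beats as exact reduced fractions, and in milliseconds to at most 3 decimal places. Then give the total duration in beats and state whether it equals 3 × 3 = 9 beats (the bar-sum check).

1) 0.0ms=0b +566.038ms=3/2b
2) 566.038ms=3/2b +566.038ms=3/2b
3) 1132.075ms=3b +283.019ms=3/4b
4) 1415.094ms=15/4b +283.019ms=3/4b
5) 1698.113ms=9/2b +113.208ms=3/10b
6) 1811.321ms=24/5b +113.208ms=3/10b
7) 1924.528ms=51/10b +113.208ms=3/10b
8) 2037.736ms=27/5b +113.208ms=3/10b
9) 2150.943ms=57/10b +113.208ms=3/10b
10) 2264.151ms=6b +226.415ms=3/5b
11) 2490.566ms=33/5b +226.415ms=3/5b
12) 2716.981ms=36/5b +226.415ms=3/5b
13) 2943.396ms=39/5b +226.415ms=3/5b
14) 3169.811ms=42/5b +226.415ms=3/5b
Σ=9b of 9 (159bpm 3/4) — PASS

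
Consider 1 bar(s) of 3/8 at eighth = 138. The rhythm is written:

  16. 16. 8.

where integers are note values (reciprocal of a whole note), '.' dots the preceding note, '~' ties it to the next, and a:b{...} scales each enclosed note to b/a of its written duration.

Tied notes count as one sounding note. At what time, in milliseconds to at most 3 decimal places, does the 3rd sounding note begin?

1. 0.0ms @ 0 + 326.087ms (3/4)
2. 326.087ms @ 3/4 + 326.087ms (3/4)
3. 652.174ms @ 3/2 + 652.174ms (3/2)

note 3 onset = 3/2b = 652.174ms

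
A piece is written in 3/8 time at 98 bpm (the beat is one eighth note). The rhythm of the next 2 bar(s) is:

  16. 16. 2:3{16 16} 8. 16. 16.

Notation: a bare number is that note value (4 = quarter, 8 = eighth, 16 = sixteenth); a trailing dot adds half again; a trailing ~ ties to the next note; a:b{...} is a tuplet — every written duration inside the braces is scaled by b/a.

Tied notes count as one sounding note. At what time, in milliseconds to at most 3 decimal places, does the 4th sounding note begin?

note 4 onset = 9/4b = 1377.551ms

1. 0.0ms @ 0 + 459.184ms (3/4)
2. 459.184ms @ 3/4 + 459.184ms (3/4)
3. 918.367ms @ 3/2 + 459.184ms (3/4)
4. 1377.551ms @ 9/4 + 459.184ms (3/4)
5. 1836.735ms @ 3 + 918.367ms (3/2)
6. 2755.102ms @ 9/2 + 459.184ms (3/4)
7. 3214.286ms @ 21/4 + 459.184ms (3/4)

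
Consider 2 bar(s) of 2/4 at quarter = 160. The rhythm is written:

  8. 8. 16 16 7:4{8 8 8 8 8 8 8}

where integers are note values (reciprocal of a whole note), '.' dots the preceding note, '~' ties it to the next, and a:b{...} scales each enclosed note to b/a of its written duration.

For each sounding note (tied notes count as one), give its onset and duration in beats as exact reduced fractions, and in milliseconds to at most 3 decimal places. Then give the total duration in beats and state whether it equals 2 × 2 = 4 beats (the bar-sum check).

1) 0.0ms=0b +281.25ms=3/4b
2) 281.25ms=3/4b +281.25ms=3/4b
3) 562.5ms=3/2b +93.75ms=1/4b
4) 656.25ms=7/4b +93.75ms=1/4b
5) 750.0ms=2b +107.143ms=2/7b
6) 857.143ms=16/7b +107.143ms=2/7b
7) 964.286ms=18/7b +107.143ms=2/7b
8) 1071.429ms=20/7b +107.143ms=2/7b
9) 1178.571ms=22/7b +107.143ms=2/7b
10) 1285.714ms=24/7b +107.143ms=2/7b
11) 1392.857ms=26/7b +107.143ms=2/7b
Σ=4b of 4 (160bpm 2/4) — PASS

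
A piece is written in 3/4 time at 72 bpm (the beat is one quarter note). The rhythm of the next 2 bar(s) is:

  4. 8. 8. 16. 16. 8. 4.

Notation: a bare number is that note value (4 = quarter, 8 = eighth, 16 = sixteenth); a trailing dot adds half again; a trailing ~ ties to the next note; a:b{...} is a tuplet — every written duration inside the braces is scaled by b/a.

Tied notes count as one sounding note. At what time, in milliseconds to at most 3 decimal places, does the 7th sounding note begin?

1. 0.0ms @ 0 + 1250.0ms (3/2)
2. 1250.0ms @ 3/2 + 625.0ms (3/4)
3. 1875.0ms @ 9/4 + 625.0ms (3/4)
4. 2500.0ms @ 3 + 312.5ms (3/8)
5. 2812.5ms @ 27/8 + 312.5ms (3/8)
6. 3125.0ms @ 15/4 + 625.0ms (3/4)
7. 3750.0ms @ 9/2 + 1250.0ms (3/2)

note 7 onset = 9/2b = 3750.0ms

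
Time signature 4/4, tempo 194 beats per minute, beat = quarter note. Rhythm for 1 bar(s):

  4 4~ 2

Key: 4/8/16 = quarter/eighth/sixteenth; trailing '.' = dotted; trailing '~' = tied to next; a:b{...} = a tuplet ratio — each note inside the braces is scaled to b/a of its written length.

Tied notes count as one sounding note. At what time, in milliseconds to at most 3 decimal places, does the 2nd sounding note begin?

1. 0.0ms @ 0 + 309.278ms (1)
2. 309.278ms @ 1 + 927.835ms (3)

note 2 onset = 1b = 309.278ms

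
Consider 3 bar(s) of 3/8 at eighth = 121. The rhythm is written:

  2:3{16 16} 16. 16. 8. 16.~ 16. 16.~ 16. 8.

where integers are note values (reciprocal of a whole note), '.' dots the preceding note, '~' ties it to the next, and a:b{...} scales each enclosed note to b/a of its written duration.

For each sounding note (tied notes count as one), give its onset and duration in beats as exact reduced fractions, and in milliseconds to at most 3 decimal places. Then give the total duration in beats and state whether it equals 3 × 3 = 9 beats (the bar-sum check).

1) 0.0ms=0b +371.901ms=3/4b
2) 371.901ms=3/4b +371.901ms=3/4b
3) 743.802ms=3/2b +371.901ms=3/4b
4) 1115.702ms=9/4b +371.901ms=3/4b
5) 1487.603ms=3b +743.802ms=3/2b
6) 2231.405ms=9/2b +743.802ms=3/2b
7) 2975.207ms=6b +743.802ms=3/2b
8) 3719.008ms=15/2b +743.802ms=3/2b
Σ=9b of 9 (121bpm 3/8) — PASS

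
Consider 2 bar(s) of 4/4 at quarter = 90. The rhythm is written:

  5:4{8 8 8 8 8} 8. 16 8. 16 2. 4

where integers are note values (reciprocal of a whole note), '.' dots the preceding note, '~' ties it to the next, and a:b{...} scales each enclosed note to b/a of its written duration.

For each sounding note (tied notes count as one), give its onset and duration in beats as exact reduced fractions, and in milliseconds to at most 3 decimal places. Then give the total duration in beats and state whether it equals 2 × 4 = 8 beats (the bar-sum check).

1) 0.0ms=0b +266.667ms=2/5b
2) 266.667ms=2/5b +266.667ms=2/5b
3) 533.333ms=4/5b +266.667ms=2/5b
4) 800.0ms=6/5b +266.667ms=2/5b
5) 1066.667ms=8/5b +266.667ms=2/5b
6) 1333.333ms=2b +500.0ms=3/4b
7) 1833.333ms=11/4b +166.667ms=1/4b
8) 2000.0ms=3b +500.0ms=3/4b
9) 2500.0ms=15/4b +166.667ms=1/4b
10) 2666.667ms=4b +2000.0ms=3b
11) 4666.667ms=7b +666.667ms=1b
Σ=8b of 8 (90bpm 4/4) — PASS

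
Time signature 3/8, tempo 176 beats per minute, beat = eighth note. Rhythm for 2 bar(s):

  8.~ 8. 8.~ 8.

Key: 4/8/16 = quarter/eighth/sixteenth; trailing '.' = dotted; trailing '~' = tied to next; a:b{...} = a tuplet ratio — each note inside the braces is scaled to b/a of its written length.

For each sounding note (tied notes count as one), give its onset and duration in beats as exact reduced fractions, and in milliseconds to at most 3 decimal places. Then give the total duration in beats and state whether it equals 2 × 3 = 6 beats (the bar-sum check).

1) 0.0ms=0b +1022.727ms=3b
2) 1022.727ms=3b +1022.727ms=3b
Σ=6b of 6 (176bpm 3/8) — PASS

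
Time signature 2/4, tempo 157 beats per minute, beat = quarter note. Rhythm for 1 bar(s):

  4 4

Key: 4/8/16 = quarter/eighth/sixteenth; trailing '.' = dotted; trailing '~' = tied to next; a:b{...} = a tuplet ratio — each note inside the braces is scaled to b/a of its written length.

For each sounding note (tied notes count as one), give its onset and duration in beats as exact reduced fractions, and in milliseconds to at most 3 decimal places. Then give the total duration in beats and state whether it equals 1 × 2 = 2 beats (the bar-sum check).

1) 0.0ms=0b +382.166ms=1b
2) 382.166ms=1b +382.166ms=1b
Σ=2b of 2 (157bpm 2/4) — PASS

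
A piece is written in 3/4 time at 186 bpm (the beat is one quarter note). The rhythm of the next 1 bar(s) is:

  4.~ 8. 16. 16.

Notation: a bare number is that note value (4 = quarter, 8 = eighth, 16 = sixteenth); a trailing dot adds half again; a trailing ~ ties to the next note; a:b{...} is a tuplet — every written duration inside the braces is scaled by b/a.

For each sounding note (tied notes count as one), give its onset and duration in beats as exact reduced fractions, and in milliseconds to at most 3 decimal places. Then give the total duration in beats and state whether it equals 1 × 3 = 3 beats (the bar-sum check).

1) 0.0ms=0b +725.806ms=9/4b
2) 725.806ms=9/4b +120.968ms=3/8b
3) 846.774ms=21/8b +120.968ms=3/8b
Σ=3b of 3 (186bpm 3/4) — PASS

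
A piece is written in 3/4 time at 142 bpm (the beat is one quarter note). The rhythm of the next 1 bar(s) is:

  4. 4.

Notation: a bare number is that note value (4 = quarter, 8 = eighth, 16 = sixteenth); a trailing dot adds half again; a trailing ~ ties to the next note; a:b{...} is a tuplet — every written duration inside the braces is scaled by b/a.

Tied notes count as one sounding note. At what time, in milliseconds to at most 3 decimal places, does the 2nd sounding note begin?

note 2 onset = 3/2b = 633.803ms

1. 0.0ms @ 0 + 633.803ms (3/2)
2. 633.803ms @ 3/2 + 633.803ms (3/2)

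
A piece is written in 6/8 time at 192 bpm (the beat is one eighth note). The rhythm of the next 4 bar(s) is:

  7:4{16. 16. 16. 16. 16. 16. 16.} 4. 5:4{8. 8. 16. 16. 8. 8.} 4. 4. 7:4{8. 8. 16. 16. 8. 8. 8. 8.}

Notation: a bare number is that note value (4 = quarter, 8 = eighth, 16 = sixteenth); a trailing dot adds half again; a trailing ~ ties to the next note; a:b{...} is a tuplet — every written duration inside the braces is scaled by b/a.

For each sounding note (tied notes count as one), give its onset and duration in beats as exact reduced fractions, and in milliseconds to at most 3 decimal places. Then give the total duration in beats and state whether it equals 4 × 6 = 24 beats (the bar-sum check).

1) 0.0ms=0b +133.929ms=3/7b
2) 133.929ms=3/7b +133.929ms=3/7b
3) 267.857ms=6/7b +133.929ms=3/7b
4) 401.786ms=9/7b +133.929ms=3/7b
5) 535.714ms=12/7b +133.929ms=3/7b
6) 669.643ms=15/7b +133.929ms=3/7b
7) 803.571ms=18/7b +133.929ms=3/7b
8) 937.5ms=3b +937.5ms=3b
9) 1875.0ms=6b +375.0ms=6/5b
10) 2250.0ms=36/5b +375.0ms=6/5b
11) 2625.0ms=42/5b +187.5ms=3/5b
12) 2812.5ms=9b +187.5ms=3/5b
13) 3000.0ms=48/5b +375.0ms=6/5b
14) 3375.0ms=54/5b +375.0ms=6/5b
15) 3750.0ms=12b +937.5ms=3b
16) 4687.5ms=15b +937.5ms=3b
17) 5625.0ms=18b +267.857ms=6/7b
18) 5892.857ms=132/7b +267.857ms=6/7b
19) 6160.714ms=138/7b +133.929ms=3/7b
20) 6294.643ms=141/7b +133.929ms=3/7b
21) 6428.571ms=144/7b +267.857ms=6/7b
22) 6696.429ms=150/7b +267.857ms=6/7b
23) 6964.286ms=156/7b +267.857ms=6/7b
24) 7232.143ms=162/7b +267.857ms=6/7b
Σ=24b of 24 (192bpm 6/8) — PASS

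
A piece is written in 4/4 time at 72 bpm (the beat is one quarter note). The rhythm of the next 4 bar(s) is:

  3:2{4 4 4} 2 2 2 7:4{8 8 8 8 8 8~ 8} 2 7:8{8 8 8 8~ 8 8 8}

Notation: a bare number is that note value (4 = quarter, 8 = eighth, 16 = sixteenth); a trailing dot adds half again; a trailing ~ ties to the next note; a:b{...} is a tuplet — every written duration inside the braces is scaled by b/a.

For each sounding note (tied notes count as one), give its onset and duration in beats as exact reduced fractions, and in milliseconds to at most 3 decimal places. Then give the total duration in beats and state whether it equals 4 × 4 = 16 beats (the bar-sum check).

1) 0.0ms=0b +555.556ms=2/3b
2) 555.556ms=2/3b +555.556ms=2/3b
3) 1111.111ms=4/3b +555.556ms=2/3b
4) 1666.667ms=2b +1666.667ms=2b
5) 3333.333ms=4b +1666.667ms=2b
6) 5000.0ms=6b +1666.667ms=2b
7) 6666.667ms=8b +238.095ms=2/7b
8) 6904.762ms=58/7b +238.095ms=2/7b
9) 7142.857ms=60/7b +238.095ms=2/7b
10) 7380.952ms=62/7b +238.095ms=2/7b
11) 7619.048ms=64/7b +238.095ms=2/7b
12) 7857.143ms=66/7b +476.19ms=4/7b
13) 8333.333ms=10b +1666.667ms=2b
14) 10000.0ms=12b +476.19ms=4/7b
15) 10476.19ms=88/7b +476.19ms=4/7b
16) 10952.381ms=92/7b +476.19ms=4/7b
17) 11428.571ms=96/7b +952.381ms=8/7b
18) 12380.952ms=104/7b +476.19ms=4/7b
19) 12857.143ms=108/7b +476.19ms=4/7b
Σ=16b of 16 (72bpm 4/4) — PASS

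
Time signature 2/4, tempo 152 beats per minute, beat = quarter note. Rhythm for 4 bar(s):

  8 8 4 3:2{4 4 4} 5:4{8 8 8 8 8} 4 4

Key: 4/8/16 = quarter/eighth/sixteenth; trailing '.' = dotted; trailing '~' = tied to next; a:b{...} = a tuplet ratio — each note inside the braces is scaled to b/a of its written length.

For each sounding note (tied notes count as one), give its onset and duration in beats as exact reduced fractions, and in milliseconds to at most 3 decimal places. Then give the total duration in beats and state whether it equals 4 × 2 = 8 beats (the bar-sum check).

1) 0.0ms=0b +197.368ms=1/2b
2) 197.368ms=1/2b +197.368ms=1/2b
3) 394.737ms=1b +394.737ms=1b
4) 789.474ms=2b +263.158ms=2/3b
5) 1052.632ms=8/3b +263.158ms=2/3b
6) 1315.789ms=10/3b +263.158ms=2/3b
7) 1578.947ms=4b +157.895ms=2/5b
8) 1736.842ms=22/5b +157.895ms=2/5b
9) 1894.737ms=24/5b +157.895ms=2/5b
10) 2052.632ms=26/5b +157.895ms=2/5b
11) 2210.526ms=28/5b +157.895ms=2/5b
12) 2368.421ms=6b +394.737ms=1b
13) 2763.158ms=7b +394.737ms=1b
Σ=8b of 8 (152bpm 2/4) — PASS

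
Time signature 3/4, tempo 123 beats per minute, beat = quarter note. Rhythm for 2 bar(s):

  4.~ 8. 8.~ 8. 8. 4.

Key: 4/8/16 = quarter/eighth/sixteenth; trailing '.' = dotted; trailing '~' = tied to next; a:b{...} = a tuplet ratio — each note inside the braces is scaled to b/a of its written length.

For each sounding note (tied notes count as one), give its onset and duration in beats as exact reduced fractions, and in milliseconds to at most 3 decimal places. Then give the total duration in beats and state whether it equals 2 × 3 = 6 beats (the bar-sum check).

1) 0.0ms=0b +1097.561ms=9/4b
2) 1097.561ms=9/4b +731.707ms=3/2b
3) 1829.268ms=15/4b +365.854ms=3/4b
4) 2195.122ms=9/2b +731.707ms=3/2b
Σ=6b of 6 (123bpm 3/4) — PASS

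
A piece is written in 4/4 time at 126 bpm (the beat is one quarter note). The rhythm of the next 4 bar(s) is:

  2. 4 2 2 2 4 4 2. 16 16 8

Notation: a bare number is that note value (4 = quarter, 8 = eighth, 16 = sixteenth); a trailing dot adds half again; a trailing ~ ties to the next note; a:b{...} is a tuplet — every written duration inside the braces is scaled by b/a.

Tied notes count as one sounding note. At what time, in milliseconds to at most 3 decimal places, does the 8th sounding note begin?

1. 0.0ms @ 0 + 1428.571ms (3)
2. 1428.571ms @ 3 + 476.19ms (1)
3. 1904.762ms @ 4 + 952.381ms (2)
4. 2857.143ms @ 6 + 952.381ms (2)
5. 3809.524ms @ 8 + 952.381ms (2)
6. 4761.905ms @ 10 + 476.19ms (1)
7. 5238.095ms @ 11 + 476.19ms (1)
8. 5714.286ms @ 12 + 1428.571ms (3)
9. 7142.857ms @ 15 + 119.048ms (1/4)
10. 7261.905ms @ 61/4 + 119.048ms (1/4)
11. 7380.952ms @ 31/2 + 238.095ms (1/2)

note 8 onset = 12b = 5714.286ms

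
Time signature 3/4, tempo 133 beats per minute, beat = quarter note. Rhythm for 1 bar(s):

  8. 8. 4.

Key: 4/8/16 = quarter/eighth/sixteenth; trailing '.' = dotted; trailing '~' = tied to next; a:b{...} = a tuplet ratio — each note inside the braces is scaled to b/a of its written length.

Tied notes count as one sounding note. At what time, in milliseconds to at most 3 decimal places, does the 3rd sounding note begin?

1. 0.0ms @ 0 + 338.346ms (3/4)
2. 338.346ms @ 3/4 + 338.346ms (3/4)
3. 676.692ms @ 3/2 + 676.692ms (3/2)

note 3 onset = 3/2b = 676.692ms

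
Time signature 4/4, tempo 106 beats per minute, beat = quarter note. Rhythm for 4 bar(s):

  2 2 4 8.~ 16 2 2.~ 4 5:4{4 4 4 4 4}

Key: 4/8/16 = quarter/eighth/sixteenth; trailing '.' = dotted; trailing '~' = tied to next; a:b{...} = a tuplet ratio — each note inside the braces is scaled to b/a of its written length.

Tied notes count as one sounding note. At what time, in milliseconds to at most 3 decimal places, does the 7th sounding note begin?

1. 0.0ms @ 0 + 1132.075ms (2)
2. 1132.075ms @ 2 + 1132.075ms (2)
3. 2264.151ms @ 4 + 566.038ms (1)
4. 2830.189ms @ 5 + 566.038ms (1)
5. 3396.226ms @ 6 + 1132.075ms (2)
6. 4528.302ms @ 8 + 2264.151ms (4)
7. 6792.453ms @ 12 + 452.83ms (4/5)
8. 7245.283ms @ 64/5 + 452.83ms (4/5)
9. 7698.113ms @ 68/5 + 452.83ms (4/5)
10. 8150.943ms @ 72/5 + 452.83ms (4/5)
11. 8603.774ms @ 76/5 + 452.83ms (4/5)

note 7 onset = 12b = 6792.453ms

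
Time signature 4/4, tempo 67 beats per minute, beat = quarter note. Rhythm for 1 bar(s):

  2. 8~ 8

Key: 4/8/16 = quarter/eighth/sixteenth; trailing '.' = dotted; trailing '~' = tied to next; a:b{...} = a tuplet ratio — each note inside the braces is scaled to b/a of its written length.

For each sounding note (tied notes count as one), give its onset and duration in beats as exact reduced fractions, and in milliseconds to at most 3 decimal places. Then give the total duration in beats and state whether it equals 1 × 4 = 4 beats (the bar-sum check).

1) 0.0ms=0b +2686.567ms=3b
2) 2686.567ms=3b +895.522ms=1b
Σ=4b of 4 (67bpm 4/4) — PASS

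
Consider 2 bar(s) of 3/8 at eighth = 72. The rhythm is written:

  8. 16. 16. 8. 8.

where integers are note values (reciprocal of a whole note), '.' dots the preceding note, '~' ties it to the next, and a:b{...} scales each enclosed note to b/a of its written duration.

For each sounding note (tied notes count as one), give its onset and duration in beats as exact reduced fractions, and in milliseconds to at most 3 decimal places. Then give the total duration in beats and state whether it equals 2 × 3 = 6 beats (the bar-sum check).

1) 0.0ms=0b +1250.0ms=3/2b
2) 1250.0ms=3/2b +625.0ms=3/4b
3) 1875.0ms=9/4b +625.0ms=3/4b
4) 2500.0ms=3b +1250.0ms=3/2b
5) 3750.0ms=9/2b +1250.0ms=3/2b
Σ=6b of 6 (72bpm 3/8) — PASS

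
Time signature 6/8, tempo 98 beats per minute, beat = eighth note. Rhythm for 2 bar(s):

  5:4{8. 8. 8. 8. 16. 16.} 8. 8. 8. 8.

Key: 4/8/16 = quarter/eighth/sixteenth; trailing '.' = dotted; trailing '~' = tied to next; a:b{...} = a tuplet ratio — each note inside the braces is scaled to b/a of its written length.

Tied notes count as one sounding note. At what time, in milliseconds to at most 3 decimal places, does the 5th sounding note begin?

note 5 onset = 24/5b = 2938.776ms

1. 0.0ms @ 0 + 734.694ms (6/5)
2. 734.694ms @ 6/5 + 734.694ms (6/5)
3. 1469.388ms @ 12/5 + 734.694ms (6/5)
4. 2204.082ms @ 18/5 + 734.694ms (6/5)
5. 2938.776ms @ 24/5 + 367.347ms (3/5)
6. 3306.122ms @ 27/5 + 367.347ms (3/5)
7. 3673.469ms @ 6 + 918.367ms (3/2)
8. 4591.837ms @ 15/2 + 918.367ms (3/2)
9. 5510.204ms @ 9 + 918.367ms (3/2)
10. 6428.571ms @ 21/2 + 918.367ms (3/2)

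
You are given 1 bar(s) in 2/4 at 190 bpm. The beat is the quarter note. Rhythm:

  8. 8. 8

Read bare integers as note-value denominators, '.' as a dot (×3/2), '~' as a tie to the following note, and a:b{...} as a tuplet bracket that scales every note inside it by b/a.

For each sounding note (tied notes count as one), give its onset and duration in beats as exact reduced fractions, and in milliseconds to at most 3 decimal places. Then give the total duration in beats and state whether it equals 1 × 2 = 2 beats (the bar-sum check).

1) 0.0ms=0b +236.842ms=3/4b
2) 236.842ms=3/4b +236.842ms=3/4b
3) 473.684ms=3/2b +157.895ms=1/2b
Σ=2b of 2 (190bpm 2/4) — PASS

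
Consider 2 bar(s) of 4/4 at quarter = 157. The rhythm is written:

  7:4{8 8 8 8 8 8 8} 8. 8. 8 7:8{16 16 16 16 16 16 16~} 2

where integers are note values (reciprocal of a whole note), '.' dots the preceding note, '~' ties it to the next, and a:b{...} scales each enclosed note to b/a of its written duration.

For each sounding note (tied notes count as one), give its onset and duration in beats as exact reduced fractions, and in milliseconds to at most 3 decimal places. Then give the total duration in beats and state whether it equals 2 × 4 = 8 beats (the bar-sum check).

1) 0.0ms=0b +109.19ms=2/7b
2) 109.19ms=2/7b +109.19ms=2/7b
3) 218.38ms=4/7b +109.19ms=2/7b
4) 327.571ms=6/7b +109.19ms=2/7b
5) 436.761ms=8/7b +109.19ms=2/7b
6) 545.951ms=10/7b +109.19ms=2/7b
7) 655.141ms=12/7b +109.19ms=2/7b
8) 764.331ms=2b +286.624ms=3/4b
9) 1050.955ms=11/4b +286.624ms=3/4b
10) 1337.58ms=7/2b +191.083ms=1/2b
11) 1528.662ms=4b +109.19ms=2/7b
12) 1637.853ms=30/7b +109.19ms=2/7b
13) 1747.043ms=32/7b +109.19ms=2/7b
14) 1856.233ms=34/7b +109.19ms=2/7b
15) 1965.423ms=36/7b +109.19ms=2/7b
16) 2074.613ms=38/7b +109.19ms=2/7b
17) 2183.803ms=40/7b +873.521ms=16/7b
Σ=8b of 8 (157bpm 4/4) — PASS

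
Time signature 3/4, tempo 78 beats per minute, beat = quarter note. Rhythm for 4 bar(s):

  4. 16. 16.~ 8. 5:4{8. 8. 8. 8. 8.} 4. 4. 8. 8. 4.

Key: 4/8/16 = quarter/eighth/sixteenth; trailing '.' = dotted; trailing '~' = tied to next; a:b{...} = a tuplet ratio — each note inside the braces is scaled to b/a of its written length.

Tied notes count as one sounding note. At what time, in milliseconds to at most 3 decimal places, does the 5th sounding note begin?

1. 0.0ms @ 0 + 1153.846ms (3/2)
2. 1153.846ms @ 3/2 + 288.462ms (3/8)
3. 1442.308ms @ 15/8 + 865.385ms (9/8)
4. 2307.692ms @ 3 + 461.538ms (3/5)
5. 2769.231ms @ 18/5 + 461.538ms (3/5)
6. 3230.769ms @ 21/5 + 461.538ms (3/5)
7. 3692.308ms @ 24/5 + 461.538ms (3/5)
8. 4153.846ms @ 27/5 + 461.538ms (3/5)
9. 4615.385ms @ 6 + 1153.846ms (3/2)
10. 5769.231ms @ 15/2 + 1153.846ms (3/2)
11. 6923.077ms @ 9 + 576.923ms (3/4)
12. 7500.0ms @ 39/4 + 576.923ms (3/4)
13. 8076.923ms @ 21/2 + 1153.846ms (3/2)

note 5 onset = 18/5b = 2769.231ms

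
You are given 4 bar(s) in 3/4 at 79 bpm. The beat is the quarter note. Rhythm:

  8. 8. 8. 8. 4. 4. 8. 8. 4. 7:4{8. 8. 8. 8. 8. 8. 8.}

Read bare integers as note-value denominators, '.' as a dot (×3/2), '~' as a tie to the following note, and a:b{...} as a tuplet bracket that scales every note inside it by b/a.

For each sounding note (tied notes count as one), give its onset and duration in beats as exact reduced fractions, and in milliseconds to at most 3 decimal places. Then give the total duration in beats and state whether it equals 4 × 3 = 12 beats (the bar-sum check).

1) 0.0ms=0b +569.62ms=3/4b
2) 569.62ms=3/4b +569.62ms=3/4b
3) 1139.241ms=3/2b +569.62ms=3/4b
4) 1708.861ms=9/4b +569.62ms=3/4b
5) 2278.481ms=3b +1139.241ms=3/2b
6) 3417.722ms=9/2b +1139.241ms=3/2b
7) 4556.962ms=6b +569.62ms=3/4b
8) 5126.582ms=27/4b +569.62ms=3/4b
9) 5696.203ms=15/2b +1139.241ms=3/2b
10) 6835.443ms=9b +325.497ms=3/7b
11) 7160.94ms=66/7b +325.497ms=3/7b
12) 7486.438ms=69/7b +325.497ms=3/7b
13) 7811.935ms=72/7b +325.497ms=3/7b
14) 8137.432ms=75/7b +325.497ms=3/7b
15) 8462.929ms=78/7b +325.497ms=3/7b
16) 8788.427ms=81/7b +325.497ms=3/7b
Σ=12b of 12 (79bpm 3/4) — PASS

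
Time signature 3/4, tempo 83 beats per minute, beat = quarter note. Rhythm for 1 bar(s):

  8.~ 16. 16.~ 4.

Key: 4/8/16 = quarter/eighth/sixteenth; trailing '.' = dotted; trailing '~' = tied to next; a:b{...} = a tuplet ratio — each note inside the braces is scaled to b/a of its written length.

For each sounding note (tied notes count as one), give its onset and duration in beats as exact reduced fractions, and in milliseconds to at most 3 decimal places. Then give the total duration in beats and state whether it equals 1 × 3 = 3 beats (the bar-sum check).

1) 0.0ms=0b +813.253ms=9/8b
2) 813.253ms=9/8b +1355.422ms=15/8b
Σ=3b of 3 (83bpm 3/4) — PASS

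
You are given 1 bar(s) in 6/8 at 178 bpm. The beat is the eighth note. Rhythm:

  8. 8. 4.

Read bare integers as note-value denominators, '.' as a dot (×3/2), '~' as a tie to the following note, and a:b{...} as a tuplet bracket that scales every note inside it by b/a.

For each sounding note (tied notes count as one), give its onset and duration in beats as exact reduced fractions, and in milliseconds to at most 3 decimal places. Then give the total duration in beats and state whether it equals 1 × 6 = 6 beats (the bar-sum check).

1) 0.0ms=0b +505.618ms=3/2b
2) 505.618ms=3/2b +505.618ms=3/2b
3) 1011.236ms=3b +1011.236ms=3b
Σ=6b of 6 (178bpm 6/8) — PASS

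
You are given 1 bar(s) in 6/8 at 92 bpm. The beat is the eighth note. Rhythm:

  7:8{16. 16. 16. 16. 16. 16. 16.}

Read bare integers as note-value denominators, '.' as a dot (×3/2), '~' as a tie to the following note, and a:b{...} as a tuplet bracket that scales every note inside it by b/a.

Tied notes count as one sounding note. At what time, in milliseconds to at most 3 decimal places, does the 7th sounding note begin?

note 7 onset = 36/7b = 3354.037ms

1. 0.0ms @ 0 + 559.006ms (6/7)
2. 559.006ms @ 6/7 + 559.006ms (6/7)
3. 1118.012ms @ 12/7 + 559.006ms (6/7)
4. 1677.019ms @ 18/7 + 559.006ms (6/7)
5. 2236.025ms @ 24/7 + 559.006ms (6/7)
6. 2795.031ms @ 30/7 + 559.006ms (6/7)
7. 3354.037ms @ 36/7 + 559.006ms (6/7)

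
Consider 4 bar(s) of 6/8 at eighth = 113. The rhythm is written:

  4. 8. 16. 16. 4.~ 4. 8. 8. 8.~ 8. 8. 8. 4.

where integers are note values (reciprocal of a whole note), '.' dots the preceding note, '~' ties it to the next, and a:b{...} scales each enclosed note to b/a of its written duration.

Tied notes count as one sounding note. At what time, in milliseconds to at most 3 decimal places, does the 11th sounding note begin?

1. 0.0ms @ 0 + 1592.92ms (3)
2. 1592.92ms @ 3 + 796.46ms (3/2)
3. 2389.381ms @ 9/2 + 398.23ms (3/4)
4. 2787.611ms @ 21/4 + 398.23ms (3/4)
5. 3185.841ms @ 6 + 3185.841ms (6)
6. 6371.681ms @ 12 + 796.46ms (3/2)
7. 7168.142ms @ 27/2 + 796.46ms (3/2)
8. 7964.602ms @ 15 + 1592.92ms (3)
9. 9557.522ms @ 18 + 796.46ms (3/2)
10. 10353.982ms @ 39/2 + 796.46ms (3/2)
11. 11150.442ms @ 21 + 1592.92ms (3)

note 11 onset = 21b = 11150.442ms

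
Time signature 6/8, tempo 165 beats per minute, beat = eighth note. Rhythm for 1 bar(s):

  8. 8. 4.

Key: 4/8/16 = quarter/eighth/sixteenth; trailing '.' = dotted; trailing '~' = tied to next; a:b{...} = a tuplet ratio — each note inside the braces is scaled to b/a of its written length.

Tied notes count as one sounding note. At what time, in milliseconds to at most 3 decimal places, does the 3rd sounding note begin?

1. 0.0ms @ 0 + 545.455ms (3/2)
2. 545.455ms @ 3/2 + 545.455ms (3/2)
3. 1090.909ms @ 3 + 1090.909ms (3)

note 3 onset = 3b = 1090.909ms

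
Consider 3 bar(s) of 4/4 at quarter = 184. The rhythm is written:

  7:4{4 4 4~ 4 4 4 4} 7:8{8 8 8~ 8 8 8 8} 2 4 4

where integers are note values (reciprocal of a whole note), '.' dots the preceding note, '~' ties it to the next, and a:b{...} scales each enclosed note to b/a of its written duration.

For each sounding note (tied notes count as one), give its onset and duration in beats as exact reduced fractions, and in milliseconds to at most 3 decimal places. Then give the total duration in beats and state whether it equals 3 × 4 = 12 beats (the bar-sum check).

1) 0.0ms=0b +186.335ms=4/7b
2) 186.335ms=4/7b +186.335ms=4/7b
3) 372.671ms=8/7b +372.671ms=8/7b
4) 745.342ms=16/7b +186.335ms=4/7b
5) 931.677ms=20/7b +186.335ms=4/7b
6) 1118.012ms=24/7b +186.335ms=4/7b
7) 1304.348ms=4b +186.335ms=4/7b
8) 1490.683ms=32/7b +186.335ms=4/7b
9) 1677.019ms=36/7b +372.671ms=8/7b
10) 2049.689ms=44/7b +186.335ms=4/7b
11) 2236.025ms=48/7b +186.335ms=4/7b
12) 2422.36ms=52/7b +186.335ms=4/7b
13) 2608.696ms=8b +652.174ms=2b
14) 3260.87ms=10b +326.087ms=1b
15) 3586.957ms=11b +326.087ms=1b
Σ=12b of 12 (184bpm 4/4) — PASS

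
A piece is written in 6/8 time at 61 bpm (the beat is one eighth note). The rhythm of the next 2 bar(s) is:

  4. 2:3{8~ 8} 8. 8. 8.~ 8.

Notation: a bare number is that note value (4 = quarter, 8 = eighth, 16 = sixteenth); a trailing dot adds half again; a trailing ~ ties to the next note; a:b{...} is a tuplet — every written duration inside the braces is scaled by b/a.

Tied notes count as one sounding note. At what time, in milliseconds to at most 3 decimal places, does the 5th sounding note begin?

note 5 onset = 9b = 8852.459ms

1. 0.0ms @ 0 + 2950.82ms (3)
2. 2950.82ms @ 3 + 2950.82ms (3)
3. 5901.639ms @ 6 + 1475.41ms (3/2)
4. 7377.049ms @ 15/2 + 1475.41ms (3/2)
5. 8852.459ms @ 9 + 2950.82ms (3)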